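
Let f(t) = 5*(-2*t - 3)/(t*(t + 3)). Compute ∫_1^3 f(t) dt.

-10*log(3) + 5*log(2)

Factor the denominator: t**2 + 3*t = (t + 3)t.
Partial fractions: 5*(-2*t - 3)/(t*(t + 3)) = -5/(t + 3) - 5/t.
An antiderivative is F(t) = -5*log(t) - 5*log(t + 3).
Then F(3) - F(1) = (-10*log(3) - 5*log(2)) - (-10*log(2)) = -10*log(3) + 5*log(2).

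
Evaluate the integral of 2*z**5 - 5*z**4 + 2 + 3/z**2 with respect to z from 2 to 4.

1427/4

By the power rule, an antiderivative is F(z) = z**6/3 - z**5 + 2*z - 3/z.
Then F(4) - F(2) = (4183/12) - (-49/6) = 1427/4.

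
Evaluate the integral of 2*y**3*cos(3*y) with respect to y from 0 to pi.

Integrate by parts 3 times (u = y^3, dv = 2*cos(3*y) dy).
An antiderivative is F(y) = 2*y**3*sin(3*y)/3 + 2*y**2*cos(3*y)/3 - 4*y*sin(3*y)/9 - 4*cos(3*y)/27.
Then F(pi) - F(0) = (4/27 - 2*pi**2/3) - (-4/27) = 8/27 - 2*pi**2/3.

8/27 - 2*pi**2/3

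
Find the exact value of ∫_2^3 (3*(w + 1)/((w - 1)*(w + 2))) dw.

log(5)

Factor the denominator: w**2 + w - 2 = (w + 2)(w - 1).
Partial fractions: 3*(w + 1)/((w - 1)*(w + 2)) = 1/(w + 2) + 2/(w - 1).
An antiderivative is F(w) = 2*log(w - 1) + log(w + 2).
Then F(3) - F(2) = (log(20)) - (log(4)) = log(5).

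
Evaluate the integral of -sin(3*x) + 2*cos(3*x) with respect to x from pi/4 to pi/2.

An antiderivative is F(x) = 2*sin(3*x)/3 + cos(3*x)/3.
Then F(pi/2) - F(pi/4) = (-2/3) - (sqrt(2)/6) = -2/3 - sqrt(2)/6.

-2/3 - sqrt(2)/6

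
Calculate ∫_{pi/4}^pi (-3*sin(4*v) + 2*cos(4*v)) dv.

3/2

An antiderivative is F(v) = sin(4*v)/2 + 3*cos(4*v)/4.
Then F(pi) - F(pi/4) = (3/4) - (-3/4) = 3/2.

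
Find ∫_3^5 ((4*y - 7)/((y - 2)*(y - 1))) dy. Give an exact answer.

log(24)

Factor the denominator: y**2 - 3*y + 2 = (y - 1)(y - 2).
Partial fractions: (4*y - 7)/((y - 2)*(y - 1)) = 3/(y - 1) + 1/(y - 2).
An antiderivative is F(y) = log(y - 2) + 3*log(y - 1).
Then F(5) - F(3) = (log(3) + 6*log(2)) - (log(8)) = log(24).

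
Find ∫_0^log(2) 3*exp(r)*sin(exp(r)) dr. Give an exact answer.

-3*cos(2) + 3*cos(1)

Let u = exp(r), so du = exp(r) dr. When r = 0, u = 1; when r = log(2), u = 2.
The integral becomes 3·∫ sin(u) du from 1 to 2, with antiderivative -3*cos(u).
Back in r: F(r) = -3*cos(exp(r)).
Then F(log(2)) - F(0) = (-3*cos(2)) - (-3*cos(1)) = -3*cos(2) + 3*cos(1).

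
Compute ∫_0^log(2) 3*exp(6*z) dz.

63/2

Let u = exp(z), so du = exp(z) dz. When z = 0, u = 1; when z = log(2), u = 2.
The integral becomes 3·∫ u**5 du from 1 to 2, with antiderivative u**6/2.
Back in z: F(z) = exp(6*z)/2.
Then F(log(2)) - F(0) = (32) - (1/2) = 63/2.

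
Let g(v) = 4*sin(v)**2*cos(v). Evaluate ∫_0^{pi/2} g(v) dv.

4/3

Let u = sin(v), so du = cos(v) dv. When v = 0, u = 0; when v = pi/2, u = 1.
The integral becomes 4·∫ u**2 du from 0 to 1, with antiderivative 4*u**3/3.
Back in v: F(v) = 4*sin(v)**3/3.
Then F(pi/2) - F(0) = (4/3) - (0) = 4/3.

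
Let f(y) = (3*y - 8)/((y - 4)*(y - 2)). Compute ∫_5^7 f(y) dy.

Factor the denominator: y**2 - 6*y + 8 = (y - 2)(y - 4).
Partial fractions: (3*y - 8)/((y - 4)*(y - 2)) = 1/(y - 2) + 2/(y - 4).
An antiderivative is F(y) = 2*log(y - 4) + log(y - 2).
Then F(7) - F(5) = (log(45)) - (log(3)) = log(15).

log(15)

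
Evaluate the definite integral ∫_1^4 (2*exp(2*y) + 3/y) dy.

-exp(2) + log(64) + exp(8)

An antiderivative is F(y) = exp(2*y) + 3*log(y).
Then F(4) - F(1) = (log(64) + exp(8)) - (exp(2)) = -exp(2) + log(64) + exp(8).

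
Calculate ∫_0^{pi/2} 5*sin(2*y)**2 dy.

5*pi/4

Use the identity sin^2(2*y) = (1 - cos(4*y))/2.
An antiderivative is F(y) = 5*y/2 - 5*sin(4*y)/8.
Then F(pi/2) - F(0) = (5*pi/4) - (0) = 5*pi/4.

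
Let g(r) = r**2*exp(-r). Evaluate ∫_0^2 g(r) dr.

2 - 10*exp(-2)

Integrate by parts twice (u = r^2, dv = exp(-r) dr).
An antiderivative is F(r) = (-r**2 - 2*r - 2)*exp(-r).
Then F(2) - F(0) = (-10*exp(-2)) - (-2) = 2 - 10*exp(-2).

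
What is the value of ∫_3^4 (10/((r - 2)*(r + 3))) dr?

-2*log(7) + 2*log(3) + 4*log(2)

Factor the denominator: r**2 + r - 6 = (r + 3)(r - 2).
Partial fractions: 10/((r - 2)*(r + 3)) = -2/(r + 3) + 2/(r - 2).
An antiderivative is F(r) = 2*log(r - 2) - 2*log(r + 3).
Then F(4) - F(3) = (log(4/49)) - (-log(36)) = -2*log(7) + 2*log(3) + 4*log(2).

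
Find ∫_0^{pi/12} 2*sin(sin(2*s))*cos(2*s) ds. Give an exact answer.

Let u = sin(2*s), so du = 2*cos(2*s) ds. When s = 0, u = 0; when s = pi/12, u = 1/2.
The integral becomes ∫ sin(u) du from 0 to 1/2, with antiderivative -cos(u).
Back in s: F(s) = -cos(sin(2*s)).
Then F(pi/12) - F(0) = (-cos(1/2)) - (-1) = 1 - cos(1/2).

1 - cos(1/2)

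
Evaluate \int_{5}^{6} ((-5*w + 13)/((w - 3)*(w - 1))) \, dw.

-4*log(5) - log(3) + 9*log(2)

Factor the denominator: w**2 - 4*w + 3 = (w - 1)(w - 3).
Partial fractions: (-5*w + 13)/((w - 3)*(w - 1)) = -4/(w - 1) - 1/(w - 3).
An antiderivative is F(w) = -log(w - 3) - 4*log(w - 1).
Then F(6) - F(5) = (-4*log(5) - log(3)) - (-9*log(2)) = -4*log(5) - log(3) + 9*log(2).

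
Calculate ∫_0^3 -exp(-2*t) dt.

(1 - exp(6))*exp(-6)/2

An antiderivative is F(t) = exp(-2*t)/2.
Then F(3) - F(0) = (exp(-6)/2) - (1/2) = (1 - exp(6))*exp(-6)/2.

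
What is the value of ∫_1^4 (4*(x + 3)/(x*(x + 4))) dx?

Factor the denominator: x**2 + 4*x = (x + 4)x.
Partial fractions: 4*(x + 3)/(x*(x + 4)) = 1/(x + 4) + 3/x.
An antiderivative is F(x) = 3*log(x) + log(x + 4).
Then F(4) - F(1) = (9*log(2)) - (log(5)) = -log(5) + 9*log(2).

-log(5) + 9*log(2)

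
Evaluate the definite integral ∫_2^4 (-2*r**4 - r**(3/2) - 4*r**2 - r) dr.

By the power rule, an antiderivative is F(r) = -2*r**(5/2)/5 - 2*r**5/5 - 4*r**3/3 - r**2/2.
Then F(4) - F(2) = (-7736/15) - (-382/15 - 8*sqrt(2)/5) = -7354/15 + 8*sqrt(2)/5.

-7354/15 + 8*sqrt(2)/5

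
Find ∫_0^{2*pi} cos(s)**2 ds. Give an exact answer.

Use the identity cos^2(s) = (1 + cos(2*s))/2.
An antiderivative is F(s) = s/2 + sin(2*s)/4.
Then F(2*pi) - F(0) = (pi) - (0) = pi.

pi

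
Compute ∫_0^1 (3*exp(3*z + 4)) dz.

-exp(4) + exp(7)

Let u = 3*z + 4, so du = 3 dz. When z = 0, u = 4; when z = 1, u = 7.
The integral becomes ∫ exp(u) du from 4 to 7, with antiderivative exp(u).
Back in z: F(z) = exp(3*z + 4).
Then F(1) - F(0) = (exp(7)) - (exp(4)) = -exp(4) + exp(7).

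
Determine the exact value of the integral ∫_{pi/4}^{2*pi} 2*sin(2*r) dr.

An antiderivative is F(r) = -cos(2*r).
Then F(2*pi) - F(pi/4) = (-1) - (0) = -1.

-1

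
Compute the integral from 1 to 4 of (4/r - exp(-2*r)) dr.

An antiderivative is F(r) = 4*log(r) + exp(-2*r)/2.
Then F(4) - F(1) = (exp(-8)/2 + 8*log(2)) - (exp(-2)/2) = (-exp(6) + 1 + 16*exp(8)*log(2))*exp(-8)/2.

(-exp(6) + 1 + 16*exp(8)*log(2))*exp(-8)/2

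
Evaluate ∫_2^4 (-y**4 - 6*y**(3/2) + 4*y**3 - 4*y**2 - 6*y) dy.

-2188/15 + 48*sqrt(2)/5

By the power rule, an antiderivative is F(y) = -12*y**(5/2)/5 - y**5/5 + y**4 - 4*y**3/3 - 3*y**2.
Then F(4) - F(2) = (-2384/15) - (-48*sqrt(2)/5 - 196/15) = -2188/15 + 48*sqrt(2)/5.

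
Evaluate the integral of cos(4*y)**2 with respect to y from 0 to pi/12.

Use the identity cos^2(4*y) = (1 + cos(8*y))/2.
An antiderivative is F(y) = y/2 + sin(8*y)/16.
Then F(pi/12) - F(0) = (sqrt(3)/32 + pi/24) - (0) = sqrt(3)/32 + pi/24.

sqrt(3)/32 + pi/24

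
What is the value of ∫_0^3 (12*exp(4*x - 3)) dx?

-(3 - 3*exp(12))*exp(-3)

Let u = 4*x - 3, so du = 4 dx. When x = 0, u = -3; when x = 3, u = 9.
The integral becomes 3·∫ exp(u) du from -3 to 9, with antiderivative 3*exp(u).
Back in x: F(x) = 3*exp(4*x - 3).
Then F(3) - F(0) = (3*exp(9)) - (3*exp(-3)) = -(3 - 3*exp(12))*exp(-3).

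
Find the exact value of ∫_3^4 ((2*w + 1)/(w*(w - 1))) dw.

log(81/32)

Factor the denominator: w**2 - w = w(w - 1).
Partial fractions: (2*w + 1)/(w*(w - 1)) = -1/w + 3/(w - 1).
An antiderivative is F(w) = -log(w) + 3*log(w - 1).
Then F(4) - F(3) = (log(27/4)) - (log(8/3)) = log(81/32).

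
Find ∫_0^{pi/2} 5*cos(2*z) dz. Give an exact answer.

0

An antiderivative is F(z) = 5*sin(2*z)/2.
Then F(pi/2) - F(0) = (0) - (0) = 0.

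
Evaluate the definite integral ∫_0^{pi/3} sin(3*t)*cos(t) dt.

Use the identity sin(3*t)cos(t) = [sin(4*t) + sin(2*t)]/2.
An antiderivative is F(t) = -cos(2*t)/4 - cos(4*t)/8.
Then F(pi/3) - F(0) = (3/16) - (-3/8) = 9/16.

9/16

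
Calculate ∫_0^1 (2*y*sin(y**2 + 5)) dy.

Let u = y**2 + 5, so du = 2*y dy. When y = 0, u = 5; when y = 1, u = 6.
The integral becomes ∫ sin(u) du from 5 to 6, with antiderivative -cos(u).
Back in y: F(y) = -cos(y**2 + 5).
Then F(1) - F(0) = (-cos(6)) - (-cos(5)) = -cos(6) + cos(5).

-cos(6) + cos(5)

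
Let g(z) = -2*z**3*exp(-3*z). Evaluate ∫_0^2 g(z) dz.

Integrate by parts 3 times (u = z^3, dv = -2*exp(-3*z) dz).
An antiderivative is F(z) = (18*z**3 + 18*z**2 + 12*z + 4)*exp(-3*z)/27.
Then F(2) - F(0) = (244*exp(-6)/27) - (4/27) = -4/27 + 244*exp(-6)/27.

-4/27 + 244*exp(-6)/27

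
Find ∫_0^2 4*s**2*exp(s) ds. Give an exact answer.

Integrate by parts twice (u = s^2, dv = 4*exp(s) ds).
An antiderivative is F(s) = (4*s**2 - 8*s + 8)*exp(s).
Then F(2) - F(0) = (8*exp(2)) - (8) = -8 + 8*exp(2).

-8 + 8*exp(2)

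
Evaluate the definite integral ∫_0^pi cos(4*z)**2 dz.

Use the identity cos^2(4*z) = (1 + cos(8*z))/2.
An antiderivative is F(z) = z/2 + sin(8*z)/16.
Then F(pi) - F(0) = (pi/2) - (0) = pi/2.

pi/2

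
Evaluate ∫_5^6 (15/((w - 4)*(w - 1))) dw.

-5*log(5) + 15*log(2)

Factor the denominator: w**2 - 5*w + 4 = (w - 1)(w - 4).
Partial fractions: 15/((w - 4)*(w - 1)) = -5/(w - 1) + 5/(w - 4).
An antiderivative is F(w) = 5*log(w - 4) - 5*log(w - 1).
Then F(6) - F(5) = (-5*log(5) + 5*log(2)) - (-10*log(2)) = -5*log(5) + 15*log(2).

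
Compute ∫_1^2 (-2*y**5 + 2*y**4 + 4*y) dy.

By the power rule, an antiderivative is F(y) = -y**6/3 + 2*y**5/5 + 2*y**2.
Then F(2) - F(1) = (-8/15) - (31/15) = -13/5.

-13/5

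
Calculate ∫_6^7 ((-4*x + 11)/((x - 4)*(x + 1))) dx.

Factor the denominator: x**2 - 3*x - 4 = (x + 1)(x - 4).
Partial fractions: (-4*x + 11)/((x - 4)*(x + 1)) = -3/(x + 1) - 1/(x - 4).
An antiderivative is F(x) = -log(x - 4) - 3*log(x + 1).
Then F(7) - F(6) = (-9*log(2) - log(3)) - (-3*log(7) - log(2)) = -8*log(2) - log(3) + 3*log(7).

-8*log(2) - log(3) + 3*log(7)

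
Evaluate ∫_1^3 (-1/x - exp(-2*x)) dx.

-log(3) - exp(-2)/2 + exp(-6)/2

An antiderivative is F(x) = -log(x) + exp(-2*x)/2.
Then F(3) - F(1) = (-log(3) + exp(-6)/2) - (exp(-2)/2) = -log(3) - exp(-2)/2 + exp(-6)/2.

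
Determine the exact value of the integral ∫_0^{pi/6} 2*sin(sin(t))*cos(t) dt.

Let u = sin(t), so du = cos(t) dt. When t = 0, u = 0; when t = pi/6, u = 1/2.
The integral becomes 2·∫ sin(u) du from 0 to 1/2, with antiderivative -2*cos(u).
Back in t: F(t) = -2*cos(sin(t)).
Then F(pi/6) - F(0) = (-2*cos(1/2)) - (-2) = 2 - 2*cos(1/2).

2 - 2*cos(1/2)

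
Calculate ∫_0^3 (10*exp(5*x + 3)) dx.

-2*(1 - exp(15))*exp(3)

Let u = 5*x + 3, so du = 5 dx. When x = 0, u = 3; when x = 3, u = 18.
The integral becomes 2·∫ exp(u) du from 3 to 18, with antiderivative 2*exp(u).
Back in x: F(x) = 2*exp(5*x + 3).
Then F(3) - F(0) = (2*exp(18)) - (2*exp(3)) = -2*(1 - exp(15))*exp(3).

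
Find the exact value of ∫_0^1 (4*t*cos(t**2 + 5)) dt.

Let u = t**2 + 5, so du = 2*t dt. When t = 0, u = 5; when t = 1, u = 6.
The integral becomes 2·∫ cos(u) du from 5 to 6, with antiderivative 2*sin(u).
Back in t: F(t) = 2*sin(t**2 + 5).
Then F(1) - F(0) = (2*sin(6)) - (2*sin(5)) = 2*sin(6) - 2*sin(5).

2*sin(6) - 2*sin(5)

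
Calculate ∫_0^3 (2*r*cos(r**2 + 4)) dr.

sin(13) - sin(4)

Let u = r**2 + 4, so du = 2*r dr. When r = 0, u = 4; when r = 3, u = 13.
The integral becomes ∫ cos(u) du from 4 to 13, with antiderivative sin(u).
Back in r: F(r) = sin(r**2 + 4).
Then F(3) - F(0) = (sin(13)) - (sin(4)) = sin(13) - sin(4).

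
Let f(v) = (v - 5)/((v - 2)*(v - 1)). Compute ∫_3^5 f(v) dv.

Factor the denominator: v**2 - 3*v + 2 = (v - 1)(v - 2).
Partial fractions: (v - 5)/((v - 2)*(v - 1)) = 4/(v - 1) - 3/(v - 2).
An antiderivative is F(v) = -3*log(v - 2) + 4*log(v - 1).
Then F(5) - F(3) = (-3*log(3) + 8*log(2)) - (log(16)) = log(16/27).

log(16/27)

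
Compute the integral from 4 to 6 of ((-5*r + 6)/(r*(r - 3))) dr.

Factor the denominator: r**2 - 3*r = r(r - 3).
Partial fractions: (-5*r + 6)/(r*(r - 3)) = -2/r - 3/(r - 3).
An antiderivative is F(r) = -2*log(r) - 3*log(r - 3).
Then F(6) - F(4) = (-5*log(3) - 2*log(2)) - (-log(16)) = -5*log(3) + 2*log(2).

-5*log(3) + 2*log(2)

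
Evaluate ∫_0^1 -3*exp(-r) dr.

An antiderivative is F(r) = 3*exp(-r).
Then F(1) - F(0) = (3*exp(-1)) - (3) = -3 + 3*exp(-1).

-3 + 3*exp(-1)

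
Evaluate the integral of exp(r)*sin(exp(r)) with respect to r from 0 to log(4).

cos(1) - cos(4)

Let u = exp(r), so du = exp(r) dr. When r = 0, u = 1; when r = log(4), u = 4.
The integral becomes ∫ sin(u) du from 1 to 4, with antiderivative -cos(u).
Back in r: F(r) = -cos(exp(r)).
Then F(log(4)) - F(0) = (-cos(4)) - (-cos(1)) = cos(1) - cos(4).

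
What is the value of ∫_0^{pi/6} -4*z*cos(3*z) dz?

4/9 - 2*pi/9

Integrate by parts once (u = z, dv = -4*cos(3*z) dz).
An antiderivative is F(z) = -4*z*sin(3*z)/3 - 4*cos(3*z)/9.
Then F(pi/6) - F(0) = (-2*pi/9) - (-4/9) = 4/9 - 2*pi/9.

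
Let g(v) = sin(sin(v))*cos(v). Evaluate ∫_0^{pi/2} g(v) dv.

Let u = sin(v), so du = cos(v) dv. When v = 0, u = 0; when v = pi/2, u = 1.
The integral becomes ∫ sin(u) du from 0 to 1, with antiderivative -cos(u).
Back in v: F(v) = -cos(sin(v)).
Then F(pi/2) - F(0) = (-cos(1)) - (-1) = 1 - cos(1).

1 - cos(1)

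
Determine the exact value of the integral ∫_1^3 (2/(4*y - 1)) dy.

An antiderivative is F(y) = log(4*y - 1)/2.
Then F(3) - F(1) = (log(11)/2) - (log(3)/2) = -log(3)/2 + log(11)/2.

-log(3)/2 + log(11)/2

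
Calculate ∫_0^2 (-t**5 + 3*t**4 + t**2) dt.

56/5

By the power rule, an antiderivative is F(t) = -t**6/6 + 3*t**5/5 + t**3/3.
Then F(2) - F(0) = (56/5) - (0) = 56/5.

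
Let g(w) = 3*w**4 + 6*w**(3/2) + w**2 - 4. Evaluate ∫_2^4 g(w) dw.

By the power rule, an antiderivative is F(w) = 12*w**(5/2)/5 + 3*w**5/5 + w**3/3 - 4*w.
Then F(4) - F(2) = (10448/15) - (48*sqrt(2)/5 + 208/15) = 2048/3 - 48*sqrt(2)/5.

2048/3 - 48*sqrt(2)/5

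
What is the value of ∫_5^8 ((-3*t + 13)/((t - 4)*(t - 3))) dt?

-4*log(5) + 6*log(2)

Factor the denominator: t**2 - 7*t + 12 = (t - 3)(t - 4).
Partial fractions: (-3*t + 13)/((t - 4)*(t - 3)) = -4/(t - 3) + 1/(t - 4).
An antiderivative is F(t) = log(t - 4) - 4*log(t - 3).
Then F(8) - F(5) = (-4*log(5) + 2*log(2)) - (-log(16)) = -4*log(5) + 6*log(2).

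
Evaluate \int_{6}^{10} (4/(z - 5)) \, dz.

An antiderivative is F(z) = 4*log(z - 5).
Then F(10) - F(6) = (4*log(5)) - (0) = 4*log(5).

4*log(5)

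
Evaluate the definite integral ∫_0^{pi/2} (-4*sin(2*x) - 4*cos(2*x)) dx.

-4

An antiderivative is F(x) = -2*sin(2*x) + 2*cos(2*x).
Then F(pi/2) - F(0) = (-2) - (2) = -4.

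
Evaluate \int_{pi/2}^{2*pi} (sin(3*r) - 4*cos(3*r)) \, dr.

An antiderivative is F(r) = -4*sin(3*r)/3 - cos(3*r)/3.
Then F(2*pi) - F(pi/2) = (-1/3) - (4/3) = -5/3.

-5/3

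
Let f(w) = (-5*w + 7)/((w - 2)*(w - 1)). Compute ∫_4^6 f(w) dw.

Factor the denominator: w**2 - 3*w + 2 = (w - 1)(w - 2).
Partial fractions: (-5*w + 7)/((w - 2)*(w - 1)) = -2/(w - 1) - 3/(w - 2).
An antiderivative is F(w) = -3*log(w - 2) - 2*log(w - 1).
Then F(6) - F(4) = (-6*log(2) - 2*log(5)) - (-log(72)) = -2*log(5) - 3*log(2) + 2*log(3).

-2*log(5) - 3*log(2) + 2*log(3)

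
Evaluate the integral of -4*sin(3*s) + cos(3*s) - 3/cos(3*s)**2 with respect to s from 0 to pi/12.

-7/3 + 5*sqrt(2)/6

An antiderivative is F(s) = sin(3*s)/3 + 4*cos(3*s)/3 - tan(3*s).
Then F(pi/12) - F(0) = (-1 + 5*sqrt(2)/6) - (4/3) = -7/3 + 5*sqrt(2)/6.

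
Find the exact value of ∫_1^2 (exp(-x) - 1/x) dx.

-log(2) - exp(-2) + exp(-1)

An antiderivative is F(x) = -log(x) - exp(-x).
Then F(2) - F(1) = (-log(2) - exp(-2)) - (-exp(-1)) = -log(2) - exp(-2) + exp(-1).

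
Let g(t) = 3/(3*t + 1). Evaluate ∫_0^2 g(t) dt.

log(7)

Let u = 3*t + 1, so du = 3 dt. When t = 0, u = 1; when t = 2, u = 7.
The integral becomes ∫ 1/u du from 1 to 7, with antiderivative log(u).
Back in t: F(t) = log(3*t + 1).
Then F(2) - F(0) = (log(7)) - (0) = log(7).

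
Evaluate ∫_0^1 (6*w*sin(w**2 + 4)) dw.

3*cos(4) - 3*cos(5)

Let u = w**2 + 4, so du = 2*w dw. When w = 0, u = 4; when w = 1, u = 5.
The integral becomes 3·∫ sin(u) du from 4 to 5, with antiderivative -3*cos(u).
Back in w: F(w) = -3*cos(w**2 + 4).
Then F(1) - F(0) = (-3*cos(5)) - (-3*cos(4)) = 3*cos(4) - 3*cos(5).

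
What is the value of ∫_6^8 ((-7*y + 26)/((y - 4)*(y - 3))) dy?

Factor the denominator: y**2 - 7*y + 12 = (y - 3)(y - 4).
Partial fractions: (-7*y + 26)/((y - 4)*(y - 3)) = -5/(y - 3) - 2/(y - 4).
An antiderivative is F(y) = -2*log(y - 4) - 5*log(y - 3).
Then F(8) - F(6) = (-5*log(5) - 4*log(2)) - (-5*log(3) - 2*log(2)) = -5*log(5) - 2*log(2) + 5*log(3).

-5*log(5) - 2*log(2) + 5*log(3)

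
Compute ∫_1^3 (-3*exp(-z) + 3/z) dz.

An antiderivative is F(z) = 3*log(z) + 3*exp(-z).
Then F(3) - F(1) = (3*exp(-3) + 3*log(3)) - (3*exp(-1)) = -3*exp(-1) + 3*exp(-3) + 3*log(3).

-3*exp(-1) + 3*exp(-3) + 3*log(3)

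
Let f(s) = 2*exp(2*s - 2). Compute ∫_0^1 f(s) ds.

Let u = 2*s - 2, so du = 2 ds. When s = 0, u = -2; when s = 1, u = 0.
The integral becomes ∫ exp(u) du from -2 to 0, with antiderivative exp(u).
Back in s: F(s) = exp(2*s - 2).
Then F(1) - F(0) = (1) - (exp(-2)) = 1 - exp(-2).

1 - exp(-2)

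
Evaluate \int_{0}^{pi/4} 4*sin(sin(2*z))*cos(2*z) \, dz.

2 - 2*cos(1)

Let u = sin(2*z), so du = 2*cos(2*z) dz. When z = 0, u = 0; when z = pi/4, u = 1.
The integral becomes 2·∫ sin(u) du from 0 to 1, with antiderivative -2*cos(u).
Back in z: F(z) = -2*cos(sin(2*z)).
Then F(pi/4) - F(0) = (-2*cos(1)) - (-2) = 2 - 2*cos(1).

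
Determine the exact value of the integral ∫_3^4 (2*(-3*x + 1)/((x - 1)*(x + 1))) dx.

-4*log(5) - 2*log(3) + 10*log(2)

Factor the denominator: x**2 - 1 = (x + 1)(x - 1).
Partial fractions: 2*(-3*x + 1)/((x - 1)*(x + 1)) = -4/(x + 1) - 2/(x - 1).
An antiderivative is F(x) = -2*log(x - 1) - 4*log(x + 1).
Then F(4) - F(3) = (-4*log(5) - 2*log(3)) - (-10*log(2)) = -4*log(5) - 2*log(3) + 10*log(2).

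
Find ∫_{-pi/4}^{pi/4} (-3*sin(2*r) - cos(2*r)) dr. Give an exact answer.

-1

An antiderivative is F(r) = -sin(2*r)/2 + 3*cos(2*r)/2.
Then F(pi/4) - F(-pi/4) = (-1/2) - (1/2) = -1.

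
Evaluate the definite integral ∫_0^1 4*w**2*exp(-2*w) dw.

Integrate by parts twice (u = w^2, dv = 4*exp(-2*w) dw).
An antiderivative is F(w) = (-2*w**2 - 2*w - 1)*exp(-2*w).
Then F(1) - F(0) = (-5*exp(-2)) - (-1) = 1 - 5*exp(-2).

1 - 5*exp(-2)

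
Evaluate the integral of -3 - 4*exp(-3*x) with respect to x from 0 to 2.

-22/3 + 4*exp(-6)/3

An antiderivative is F(x) = -3*x + 4*exp(-3*x)/3.
Then F(2) - F(0) = (-6 + 4*exp(-6)/3) - (4/3) = -22/3 + 4*exp(-6)/3.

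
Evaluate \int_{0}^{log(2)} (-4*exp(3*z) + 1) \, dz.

An antiderivative is F(z) = -4*exp(3*z)/3 + z.
Then F(log(2)) - F(0) = (-32/3 + log(2)) - (-4/3) = -28/3 + log(2).

-28/3 + log(2)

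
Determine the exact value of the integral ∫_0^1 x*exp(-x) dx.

1 - 2*exp(-1)

Integrate by parts once (u = x, dv = exp(-x) dx).
An antiderivative is F(x) = (-x - 1)*exp(-x).
Then F(1) - F(0) = (-2*exp(-1)) - (-1) = 1 - 2*exp(-1).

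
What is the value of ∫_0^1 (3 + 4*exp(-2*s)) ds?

5 - 2*exp(-2)

An antiderivative is F(s) = 3*s - 2*exp(-2*s).
Then F(1) - F(0) = (3 - 2*exp(-2)) - (-2) = 5 - 2*exp(-2).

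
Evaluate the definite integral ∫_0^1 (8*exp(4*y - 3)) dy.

-(2 - 2*exp(4))*exp(-3)

Let u = 4*y - 3, so du = 4 dy. When y = 0, u = -3; when y = 1, u = 1.
The integral becomes 2·∫ exp(u) du from -3 to 1, with antiderivative 2*exp(u).
Back in y: F(y) = 2*exp(4*y - 3).
Then F(1) - F(0) = (2*exp(1)) - (2*exp(-3)) = -(2 - 2*exp(4))*exp(-3).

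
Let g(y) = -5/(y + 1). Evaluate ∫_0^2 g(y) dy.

-5*log(3)

An antiderivative is F(y) = -5*log(y + 1).
Then F(2) - F(0) = (-5*log(3)) - (0) = -5*log(3).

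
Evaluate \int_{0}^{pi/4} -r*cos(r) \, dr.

-sqrt(2)/2 - sqrt(2)*pi/8 + 1

Integrate by parts once (u = r, dv = -cos(r) dr).
An antiderivative is F(r) = -r*sin(r) - cos(r).
Then F(pi/4) - F(0) = (sqrt(2)*(-4 - pi)/8) - (-1) = -sqrt(2)/2 - sqrt(2)*pi/8 + 1.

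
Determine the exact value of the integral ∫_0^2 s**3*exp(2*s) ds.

3/8 + 17*exp(4)/8

Integrate by parts 3 times (u = s^3, dv = exp(2*s) ds).
An antiderivative is F(s) = (4*s**3 - 6*s**2 + 6*s - 3)*exp(2*s)/8.
Then F(2) - F(0) = (17*exp(4)/8) - (-3/8) = 3/8 + 17*exp(4)/8.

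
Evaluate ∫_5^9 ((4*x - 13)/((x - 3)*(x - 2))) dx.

Factor the denominator: x**2 - 5*x + 6 = (x - 2)(x - 3).
Partial fractions: (4*x - 13)/((x - 3)*(x - 2)) = 5/(x - 2) - 1/(x - 3).
An antiderivative is F(x) = -log(x - 3) + 5*log(x - 2).
Then F(9) - F(5) = (-log(3) - log(2) + 5*log(7)) - (-log(2) + 5*log(3)) = -6*log(3) + 5*log(7).

-6*log(3) + 5*log(7)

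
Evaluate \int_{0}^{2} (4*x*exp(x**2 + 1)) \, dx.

-2*exp(1)*(1 - exp(4))

Let u = x**2 + 1, so du = 2*x dx. When x = 0, u = 1; when x = 2, u = 5.
The integral becomes 2·∫ exp(u) du from 1 to 5, with antiderivative 2*exp(u).
Back in x: F(x) = 2*exp(x**2 + 1).
Then F(2) - F(0) = (2*exp(5)) - (2*exp(1)) = -2*exp(1)*(1 - exp(4)).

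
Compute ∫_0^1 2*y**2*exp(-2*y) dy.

Integrate by parts twice (u = y^2, dv = 2*exp(-2*y) dy).
An antiderivative is F(y) = (-2*y**2 - 2*y - 1)*exp(-2*y)/2.
Then F(1) - F(0) = (-5*exp(-2)/2) - (-1/2) = (-5 + exp(2))*exp(-2)/2.

(-5 + exp(2))*exp(-2)/2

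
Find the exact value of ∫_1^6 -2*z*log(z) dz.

Integrate by parts once (u = ln z, dv = -2*z dz).
An antiderivative is F(z) = -z**2*(2*log(z) - 1)/2.
Then F(6) - F(1) = (-36*log(3) - 36*log(2) + 18) - (1/2) = -36*log(3) - 36*log(2) + 35/2.

-36*log(3) - 36*log(2) + 35/2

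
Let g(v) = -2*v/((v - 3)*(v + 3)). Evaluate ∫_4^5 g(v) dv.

Factor the denominator: v**2 - 9 = (v + 3)(v - 3).
Partial fractions: -2*v/((v - 3)*(v + 3)) = -1/(v + 3) - 1/(v - 3).
An antiderivative is F(v) = -log(v - 3) - log(v + 3).
Then F(5) - F(4) = (-log(16)) - (-log(7)) = log(7/16).

log(7/16)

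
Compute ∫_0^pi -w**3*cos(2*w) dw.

Integrate by parts 3 times (u = w^3, dv = -cos(2*w) dw).
An antiderivative is F(w) = -w**3*sin(2*w)/2 - 3*w**2*cos(2*w)/4 + 3*w*sin(2*w)/4 + 3*cos(2*w)/8.
Then F(pi) - F(0) = (3/8 - 3*pi**2/4) - (3/8) = -3*pi**2/4.

-3*pi**2/4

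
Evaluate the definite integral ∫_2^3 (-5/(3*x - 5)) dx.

An antiderivative is F(x) = -5*log(3*x - 5)/3.
Then F(3) - F(2) = (-10*log(2)/3) - (0) = -10*log(2)/3.

-10*log(2)/3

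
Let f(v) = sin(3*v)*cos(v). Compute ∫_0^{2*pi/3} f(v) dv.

Use the identity sin(3*v)cos(v) = [sin(4*v) + sin(2*v)]/2.
An antiderivative is F(v) = -cos(2*v)/4 - cos(4*v)/8.
Then F(2*pi/3) - F(0) = (3/16) - (-3/8) = 9/16.

9/16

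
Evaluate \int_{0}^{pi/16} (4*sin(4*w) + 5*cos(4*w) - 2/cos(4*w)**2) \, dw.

sqrt(2)/8 + 1/2

An antiderivative is F(w) = 5*sin(4*w)/4 - cos(4*w) - tan(4*w)/2.
Then F(pi/16) - F(0) = (-1/2 + sqrt(2)/8) - (-1) = sqrt(2)/8 + 1/2.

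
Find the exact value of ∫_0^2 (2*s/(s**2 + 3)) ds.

log(7/3)

Let u = s**2 + 3, so du = 2*s ds. When s = 0, u = 3; when s = 2, u = 7.
The integral becomes ∫ 1/u du from 3 to 7, with antiderivative log(u).
Back in s: F(s) = log(s**2 + 3).
Then F(2) - F(0) = (log(7)) - (log(3)) = log(7/3).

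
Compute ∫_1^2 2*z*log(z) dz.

Integrate by parts once (u = ln z, dv = 2*z dz).
An antiderivative is F(z) = z**2*(2*log(z) - 1)/2.
Then F(2) - F(1) = (-2 + log(16)) - (-1/2) = -3/2 + log(16).

-3/2 + log(16)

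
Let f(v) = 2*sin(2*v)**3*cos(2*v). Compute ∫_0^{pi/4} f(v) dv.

Let u = sin(2*v), so du = 2*cos(2*v) dv. When v = 0, u = 0; when v = pi/4, u = 1.
The integral becomes ∫ u**3 du from 0 to 1, with antiderivative u**4/4.
Back in v: F(v) = sin(2*v)**4/4.
Then F(pi/4) - F(0) = (1/4) - (0) = 1/4.

1/4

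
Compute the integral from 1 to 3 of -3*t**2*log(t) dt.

Integrate by parts once (u = ln t, dv = -3*t**2 dt).
An antiderivative is F(t) = -t**3*(3*log(t) - 1)/3.
Then F(3) - F(1) = (9 - 27*log(3)) - (1/3) = 26/3 - 27*log(3).

26/3 - 27*log(3)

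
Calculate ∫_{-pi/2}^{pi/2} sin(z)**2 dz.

Use the identity sin^2(z) = (1 - cos(2*z))/2.
An antiderivative is F(z) = z/2 - sin(2*z)/4.
Then F(pi/2) - F(-pi/2) = (pi/4) - (-pi/4) = pi/2.

pi/2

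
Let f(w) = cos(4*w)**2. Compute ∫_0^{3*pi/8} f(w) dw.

Use the identity cos^2(4*w) = (1 + cos(8*w))/2.
An antiderivative is F(w) = w/2 + sin(8*w)/16.
Then F(3*pi/8) - F(0) = (3*pi/16) - (0) = 3*pi/16.

3*pi/16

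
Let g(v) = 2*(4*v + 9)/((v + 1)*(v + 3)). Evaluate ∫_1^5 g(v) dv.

Factor the denominator: v**2 + 4*v + 3 = (v + 3)(v + 1).
Partial fractions: 2*(4*v + 9)/((v + 1)*(v + 3)) = 3/(v + 3) + 5/(v + 1).
An antiderivative is F(v) = 5*log(v + 1) + 3*log(v + 3).
Then F(5) - F(1) = (5*log(3) + 14*log(2)) - (11*log(2)) = 3*log(2) + 5*log(3).

3*log(2) + 5*log(3)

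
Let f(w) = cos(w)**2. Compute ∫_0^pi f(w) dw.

pi/2

Use the identity cos^2(w) = (1 + cos(2*w))/2.
An antiderivative is F(w) = w/2 + sin(2*w)/4.
Then F(pi) - F(0) = (pi/2) - (0) = pi/2.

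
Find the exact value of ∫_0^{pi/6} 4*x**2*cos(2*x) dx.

Integrate by parts twice (u = x^2, dv = 4*cos(2*x) dx).
An antiderivative is F(x) = 2*x**2*sin(2*x) + 2*x*cos(2*x) - sin(2*x).
Then F(pi/6) - F(0) = (-sqrt(3)/2 + sqrt(3)*pi**2/36 + pi/6) - (0) = -sqrt(3)/2 + sqrt(3)*pi**2/36 + pi/6.

-sqrt(3)/2 + sqrt(3)*pi**2/36 + pi/6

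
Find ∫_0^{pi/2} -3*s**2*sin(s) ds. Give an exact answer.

Integrate by parts twice (u = s^2, dv = -3*sin(s) ds).
An antiderivative is F(s) = 3*s**2*cos(s) - 6*s*sin(s) - 6*cos(s).
Then F(pi/2) - F(0) = (-3*pi) - (-6) = 6 - 3*pi.

6 - 3*pi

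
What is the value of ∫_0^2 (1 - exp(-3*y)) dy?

exp(-6)/3 + 5/3

An antiderivative is F(y) = y + exp(-3*y)/3.
Then F(2) - F(0) = (exp(-6)/3 + 2) - (1/3) = exp(-6)/3 + 5/3.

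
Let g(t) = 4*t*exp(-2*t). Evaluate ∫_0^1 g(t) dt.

Integrate by parts once (u = t, dv = 4*exp(-2*t) dt).
An antiderivative is F(t) = (-2*t - 1)*exp(-2*t).
Then F(1) - F(0) = (-3*exp(-2)) - (-1) = 1 - 3*exp(-2).

1 - 3*exp(-2)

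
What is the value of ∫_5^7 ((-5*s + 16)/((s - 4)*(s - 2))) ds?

Factor the denominator: s**2 - 6*s + 8 = (s - 2)(s - 4).
Partial fractions: (-5*s + 16)/((s - 4)*(s - 2)) = -3/(s - 2) - 2/(s - 4).
An antiderivative is F(s) = -2*log(s - 4) - 3*log(s - 2).
Then F(7) - F(5) = (-3*log(5) - 2*log(3)) - (-log(27)) = -3*log(5) + log(3).

-3*log(5) + log(3)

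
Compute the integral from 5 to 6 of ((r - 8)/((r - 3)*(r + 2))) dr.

-2*log(7) - log(3) + 7*log(2)

Factor the denominator: r**2 - r - 6 = (r + 2)(r - 3).
Partial fractions: (r - 8)/((r - 3)*(r + 2)) = 2/(r + 2) - 1/(r - 3).
An antiderivative is F(r) = -log(r - 3) + 2*log(r + 2).
Then F(6) - F(5) = (log(64/3)) - (log(49/2)) = -2*log(7) - log(3) + 7*log(2).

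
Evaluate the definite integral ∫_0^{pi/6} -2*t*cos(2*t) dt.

-sqrt(3)*pi/12 + 1/4

Integrate by parts once (u = t, dv = -2*cos(2*t) dt).
An antiderivative is F(t) = -t*sin(2*t) - cos(2*t)/2.
Then F(pi/6) - F(0) = (-sqrt(3)*pi/12 - 1/4) - (-1/2) = -sqrt(3)*pi/12 + 1/4.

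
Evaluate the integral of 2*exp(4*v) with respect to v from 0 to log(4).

255/2

Let u = exp(v), so du = exp(v) dv. When v = 0, u = 1; when v = log(4), u = 4.
The integral becomes 2·∫ u**3 du from 1 to 4, with antiderivative u**4/2.
Back in v: F(v) = exp(4*v)/2.
Then F(log(4)) - F(0) = (128) - (1/2) = 255/2.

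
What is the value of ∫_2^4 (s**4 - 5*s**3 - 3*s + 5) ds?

-548/5

By the power rule, an antiderivative is F(s) = s**5/5 - 5*s**4/4 - 3*s**2/2 + 5*s.
Then F(4) - F(2) = (-596/5) - (-48/5) = -548/5.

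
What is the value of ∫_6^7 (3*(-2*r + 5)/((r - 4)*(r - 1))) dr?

-6*log(3) + 3*log(5)

Factor the denominator: r**2 - 5*r + 4 = (r - 1)(r - 4).
Partial fractions: 3*(-2*r + 5)/((r - 4)*(r - 1)) = -3/(r - 1) - 3/(r - 4).
An antiderivative is F(r) = -3*log(r - 4) - 3*log(r - 1).
Then F(7) - F(6) = (-6*log(3) - 3*log(2)) - (-3*log(5) - 3*log(2)) = -6*log(3) + 3*log(5).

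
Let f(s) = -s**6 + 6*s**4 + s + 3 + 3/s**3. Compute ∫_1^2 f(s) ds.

6911/280

By the power rule, an antiderivative is F(s) = -s**7/7 + 6*s**5/5 + s**2/2 + 3*s - 3/(2*s**2).
Then F(2) - F(1) = (7767/280) - (107/35) = 6911/280.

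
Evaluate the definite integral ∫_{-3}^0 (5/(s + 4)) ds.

10*log(2)

An antiderivative is F(s) = 5*log(s + 4).
Then F(0) - F(-3) = (10*log(2)) - (0) = 10*log(2).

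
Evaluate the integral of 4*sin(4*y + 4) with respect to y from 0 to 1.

cos(4) - cos(8)

Let u = 4*y + 4, so du = 4 dy. When y = 0, u = 4; when y = 1, u = 8.
The integral becomes ∫ sin(u) du from 4 to 8, with antiderivative -cos(u).
Back in y: F(y) = -cos(4*y + 4).
Then F(1) - F(0) = (-cos(8)) - (-cos(4)) = cos(4) - cos(8).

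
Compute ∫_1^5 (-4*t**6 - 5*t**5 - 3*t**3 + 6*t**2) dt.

-405176/7

By the power rule, an antiderivative is F(t) = -4*t**7/7 - 5*t**6/6 - 3*t**4/4 + 2*t**3.
Then F(5) - F(1) = (-4862125/84) - (-13/84) = -405176/7.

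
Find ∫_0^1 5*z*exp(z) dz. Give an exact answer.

Integrate by parts once (u = z, dv = 5*exp(z) dz).
An antiderivative is F(z) = (5*z - 5)*exp(z).
Then F(1) - F(0) = (0) - (-5) = 5.

5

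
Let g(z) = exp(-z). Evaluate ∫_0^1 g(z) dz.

1 - exp(-1)

An antiderivative is F(z) = -exp(-z).
Then F(1) - F(0) = (-exp(-1)) - (-1) = 1 - exp(-1).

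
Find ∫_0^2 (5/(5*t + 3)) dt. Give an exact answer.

log(13/3)

Let u = 5*t + 3, so du = 5 dt. When t = 0, u = 3; when t = 2, u = 13.
The integral becomes ∫ 1/u du from 3 to 13, with antiderivative log(u).
Back in t: F(t) = log(5*t + 3).
Then F(2) - F(0) = (log(13)) - (log(3)) = log(13/3).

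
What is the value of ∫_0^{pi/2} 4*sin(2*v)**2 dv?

Use the identity sin^2(2*v) = (1 - cos(4*v))/2.
An antiderivative is F(v) = 2*v - sin(4*v)/2.
Then F(pi/2) - F(0) = (pi) - (0) = pi.

pi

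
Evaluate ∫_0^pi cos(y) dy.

0

An antiderivative is F(y) = sin(y).
Then F(pi) - F(0) = (0) - (0) = 0.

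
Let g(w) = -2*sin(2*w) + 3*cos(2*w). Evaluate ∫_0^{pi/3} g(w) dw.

An antiderivative is F(w) = 3*sin(2*w)/2 + cos(2*w).
Then F(pi/3) - F(0) = (-1/2 + 3*sqrt(3)/4) - (1) = -3/2 + 3*sqrt(3)/4.

-3/2 + 3*sqrt(3)/4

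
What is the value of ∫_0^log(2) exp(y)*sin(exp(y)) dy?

-cos(2) + cos(1)

Let u = exp(y), so du = exp(y) dy. When y = 0, u = 1; when y = log(2), u = 2.
The integral becomes ∫ sin(u) du from 1 to 2, with antiderivative -cos(u).
Back in y: F(y) = -cos(exp(y)).
Then F(log(2)) - F(0) = (-cos(2)) - (-cos(1)) = -cos(2) + cos(1).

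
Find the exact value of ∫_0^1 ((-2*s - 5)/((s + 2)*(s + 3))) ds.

-log(2)

Factor the denominator: s**2 + 5*s + 6 = (s + 3)(s + 2).
Partial fractions: (-2*s - 5)/((s + 2)*(s + 3)) = -1/(s + 3) - 1/(s + 2).
An antiderivative is F(s) = -log(s + 2) - log(s + 3).
Then F(1) - F(0) = (-log(12)) - (-log(6)) = -log(2).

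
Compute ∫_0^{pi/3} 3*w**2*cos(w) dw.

-3*sqrt(3) + sqrt(3)*pi**2/6 + pi

Integrate by parts twice (u = w^2, dv = 3*cos(w) dw).
An antiderivative is F(w) = 3*w**2*sin(w) + 6*w*cos(w) - 6*sin(w).
Then F(pi/3) - F(0) = (-3*sqrt(3) + sqrt(3)*pi**2/6 + pi) - (0) = -3*sqrt(3) + sqrt(3)*pi**2/6 + pi.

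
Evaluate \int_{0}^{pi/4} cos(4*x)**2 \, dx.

pi/8

Use the identity cos^2(4*x) = (1 + cos(8*x))/2.
An antiderivative is F(x) = x/2 + sin(8*x)/16.
Then F(pi/4) - F(0) = (pi/8) - (0) = pi/8.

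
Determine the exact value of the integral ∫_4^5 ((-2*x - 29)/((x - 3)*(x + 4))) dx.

Factor the denominator: x**2 + x - 12 = (x + 4)(x - 3).
Partial fractions: (-2*x - 29)/((x - 3)*(x + 4)) = 3/(x + 4) - 5/(x - 3).
An antiderivative is F(x) = -5*log(x - 3) + 3*log(x + 4).
Then F(5) - F(4) = (-5*log(2) + 6*log(3)) - (9*log(2)) = -14*log(2) + 6*log(3).

-14*log(2) + 6*log(3)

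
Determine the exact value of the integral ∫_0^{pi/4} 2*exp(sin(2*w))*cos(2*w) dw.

Let u = sin(2*w), so du = 2*cos(2*w) dw. When w = 0, u = 0; when w = pi/4, u = 1.
The integral becomes ∫ exp(u) du from 0 to 1, with antiderivative exp(u).
Back in w: F(w) = exp(sin(2*w)).
Then F(pi/4) - F(0) = (E) - (1) = -1 + E.

-1 + E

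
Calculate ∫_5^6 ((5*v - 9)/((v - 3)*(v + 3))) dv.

-13*log(2) + 9*log(3)

Factor the denominator: v**2 - 9 = (v + 3)(v - 3).
Partial fractions: (5*v - 9)/((v - 3)*(v + 3)) = 4/(v + 3) + 1/(v - 3).
An antiderivative is F(v) = log(v - 3) + 4*log(v + 3).
Then F(6) - F(5) = (9*log(3)) - (13*log(2)) = -13*log(2) + 9*log(3).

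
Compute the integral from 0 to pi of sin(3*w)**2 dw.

pi/2

Use the identity sin^2(3*w) = (1 - cos(6*w))/2.
An antiderivative is F(w) = w/2 - sin(6*w)/12.
Then F(pi) - F(0) = (pi/2) - (0) = pi/2.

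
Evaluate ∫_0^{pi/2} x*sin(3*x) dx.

-1/9

Integrate by parts once (u = x, dv = sin(3*x) dx).
An antiderivative is F(x) = -x*cos(3*x)/3 + sin(3*x)/9.
Then F(pi/2) - F(0) = (-1/9) - (0) = -1/9.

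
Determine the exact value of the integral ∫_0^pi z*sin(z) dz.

pi

Integrate by parts once (u = z, dv = sin(z) dz).
An antiderivative is F(z) = -z*cos(z) + sin(z).
Then F(pi) - F(0) = (pi) - (0) = pi.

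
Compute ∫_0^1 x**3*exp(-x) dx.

Integrate by parts 3 times (u = x^3, dv = exp(-x) dx).
An antiderivative is F(x) = (-x**3 - 3*x**2 - 6*x - 6)*exp(-x).
Then F(1) - F(0) = (-16*exp(-1)) - (-6) = 6 - 16*exp(-1).

6 - 16*exp(-1)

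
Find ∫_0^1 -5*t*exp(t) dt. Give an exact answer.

-5

Integrate by parts once (u = t, dv = -5*exp(t) dt).
An antiderivative is F(t) = (-5*t + 5)*exp(t).
Then F(1) - F(0) = (0) - (5) = -5.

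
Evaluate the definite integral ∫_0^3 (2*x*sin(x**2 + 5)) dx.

Let u = x**2 + 5, so du = 2*x dx. When x = 0, u = 5; when x = 3, u = 14.
The integral becomes ∫ sin(u) du from 5 to 14, with antiderivative -cos(u).
Back in x: F(x) = -cos(x**2 + 5).
Then F(3) - F(0) = (-cos(14)) - (-cos(5)) = -cos(14) + cos(5).

-cos(14) + cos(5)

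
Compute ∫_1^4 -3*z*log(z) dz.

45/4 - 48*log(2)

Integrate by parts once (u = ln z, dv = -3*z dz).
An antiderivative is F(z) = -3*z**2*(2*log(z) - 1)/4.
Then F(4) - F(1) = (12 - 48*log(2)) - (3/4) = 45/4 - 48*log(2).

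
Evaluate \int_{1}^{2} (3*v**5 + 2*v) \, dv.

69/2

By the power rule, an antiderivative is F(v) = v**6/2 + v**2.
Then F(2) - F(1) = (36) - (3/2) = 69/2.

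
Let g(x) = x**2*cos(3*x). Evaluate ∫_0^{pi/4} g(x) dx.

sqrt(2)*(-24*pi - 32 + 9*pi**2)/864

Integrate by parts twice (u = x^2, dv = cos(3*x) dx).
An antiderivative is F(x) = x**2*sin(3*x)/3 + 2*x*cos(3*x)/9 - 2*sin(3*x)/27.
Then F(pi/4) - F(0) = (sqrt(2)*(-24*pi - 32 + 9*pi**2)/864) - (0) = sqrt(2)*(-24*pi - 32 + 9*pi**2)/864.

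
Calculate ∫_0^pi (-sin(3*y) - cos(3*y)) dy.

An antiderivative is F(y) = -sin(3*y)/3 + cos(3*y)/3.
Then F(pi) - F(0) = (-1/3) - (1/3) = -2/3.

-2/3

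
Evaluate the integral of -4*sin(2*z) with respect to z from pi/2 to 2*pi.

4

An antiderivative is F(z) = 2*cos(2*z).
Then F(2*pi) - F(pi/2) = (2) - (-2) = 4.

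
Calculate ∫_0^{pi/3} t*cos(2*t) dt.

Integrate by parts once (u = t, dv = cos(2*t) dt).
An antiderivative is F(t) = t*sin(2*t)/2 + cos(2*t)/4.
Then F(pi/3) - F(0) = (-1/8 + sqrt(3)*pi/12) - (1/4) = -3/8 + sqrt(3)*pi/12.

-3/8 + sqrt(3)*pi/12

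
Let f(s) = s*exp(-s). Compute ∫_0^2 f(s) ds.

Integrate by parts once (u = s, dv = exp(-s) ds).
An antiderivative is F(s) = (-s - 1)*exp(-s).
Then F(2) - F(0) = (-3*exp(-2)) - (-1) = 1 - 3*exp(-2).

1 - 3*exp(-2)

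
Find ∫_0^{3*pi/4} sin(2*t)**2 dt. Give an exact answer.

Use the identity sin^2(2*t) = (1 - cos(4*t))/2.
An antiderivative is F(t) = t/2 - sin(4*t)/8.
Then F(3*pi/4) - F(0) = (3*pi/8) - (0) = 3*pi/8.

3*pi/8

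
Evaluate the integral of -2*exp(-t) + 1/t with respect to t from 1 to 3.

An antiderivative is F(t) = log(t) + 2*exp(-t).
Then F(3) - F(1) = (2*exp(-3) + log(3)) - (2*exp(-1)) = -2*exp(-1) + 2*exp(-3) + log(3).

-2*exp(-1) + 2*exp(-3) + log(3)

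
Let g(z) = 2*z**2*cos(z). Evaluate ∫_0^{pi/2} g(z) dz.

Integrate by parts twice (u = z^2, dv = 2*cos(z) dz).
An antiderivative is F(z) = 2*z**2*sin(z) + 4*z*cos(z) - 4*sin(z).
Then F(pi/2) - F(0) = (-4 + pi**2/2) - (0) = -4 + pi**2/2.

-4 + pi**2/2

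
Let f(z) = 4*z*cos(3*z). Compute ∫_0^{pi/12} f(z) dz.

Integrate by parts once (u = z, dv = 4*cos(3*z) dz).
An antiderivative is F(z) = 4*z*sin(3*z)/3 + 4*cos(3*z)/9.
Then F(pi/12) - F(0) = (sqrt(2)*(pi + 4)/18) - (4/9) = -4/9 + sqrt(2)*pi/18 + 2*sqrt(2)/9.

-4/9 + sqrt(2)*pi/18 + 2*sqrt(2)/9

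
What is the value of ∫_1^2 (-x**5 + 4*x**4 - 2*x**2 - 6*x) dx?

19/30

By the power rule, an antiderivative is F(x) = -x**6/6 + 4*x**5/5 - 2*x**3/3 - 3*x**2.
Then F(2) - F(1) = (-12/5) - (-91/30) = 19/30.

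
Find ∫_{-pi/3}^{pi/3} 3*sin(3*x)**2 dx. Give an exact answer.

pi

Use the identity sin^2(3*x) = (1 - cos(6*x))/2.
An antiderivative is F(x) = 3*x/2 - sin(6*x)/4.
Then F(pi/3) - F(-pi/3) = (pi/2) - (-pi/2) = pi.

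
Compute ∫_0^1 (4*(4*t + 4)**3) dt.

960

Let u = 4*t + 4, so du = 4 dt. When t = 0, u = 4; when t = 1, u = 8.
The integral becomes ∫ u**3 du from 4 to 8, with antiderivative u**4/4.
Back in t: F(t) = (4*t + 4)**4/4.
Then F(1) - F(0) = (1024) - (64) = 960.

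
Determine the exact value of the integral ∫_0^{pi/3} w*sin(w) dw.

-pi/6 + sqrt(3)/2

Integrate by parts once (u = w, dv = sin(w) dw).
An antiderivative is F(w) = -w*cos(w) + sin(w).
Then F(pi/3) - F(0) = (-pi/6 + sqrt(3)/2) - (0) = -pi/6 + sqrt(3)/2.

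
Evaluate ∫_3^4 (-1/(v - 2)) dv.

-log(2)

An antiderivative is F(v) = -log(v - 2).
Then F(4) - F(3) = (-log(2)) - (0) = -log(2).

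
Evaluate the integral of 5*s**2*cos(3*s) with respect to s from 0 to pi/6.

Integrate by parts twice (u = s^2, dv = 5*cos(3*s) ds).
An antiderivative is F(s) = 5*s**2*sin(3*s)/3 + 10*s*cos(3*s)/9 - 10*sin(3*s)/27.
Then F(pi/6) - F(0) = (-10/27 + 5*pi**2/108) - (0) = -10/27 + 5*pi**2/108.

-10/27 + 5*pi**2/108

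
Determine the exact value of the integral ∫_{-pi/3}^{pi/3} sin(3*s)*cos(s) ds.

0

Use the identity sin(3*s)cos(s) = [sin(4*s) + sin(2*s)]/2.
An antiderivative is F(s) = -cos(2*s)/4 - cos(4*s)/8.
Then F(pi/3) - F(-pi/3) = (3/16) - (3/16) = 0.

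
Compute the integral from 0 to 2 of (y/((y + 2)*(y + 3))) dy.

Factor the denominator: y**2 + 5*y + 6 = (y + 3)(y + 2).
Partial fractions: y/((y + 2)*(y + 3)) = 3/(y + 3) - 2/(y + 2).
An antiderivative is F(y) = -2*log(y + 2) + 3*log(y + 3).
Then F(2) - F(0) = (-4*log(2) + 3*log(5)) - (log(27/4)) = -3*log(3) - 2*log(2) + 3*log(5).

-3*log(3) - 2*log(2) + 3*log(5)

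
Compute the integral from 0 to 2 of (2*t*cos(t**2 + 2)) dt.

Let u = t**2 + 2, so du = 2*t dt. When t = 0, u = 2; when t = 2, u = 6.
The integral becomes ∫ cos(u) du from 2 to 6, with antiderivative sin(u).
Back in t: F(t) = sin(t**2 + 2).
Then F(2) - F(0) = (sin(6)) - (sin(2)) = -sin(2) + sin(6).

-sin(2) + sin(6)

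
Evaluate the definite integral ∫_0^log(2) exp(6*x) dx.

21/2

Let u = exp(x), so du = exp(x) dx. When x = 0, u = 1; when x = log(2), u = 2.
The integral becomes ∫ u**5 du from 1 to 2, with antiderivative u**6/6.
Back in x: F(x) = exp(6*x)/6.
Then F(log(2)) - F(0) = (32/3) - (1/6) = 21/2.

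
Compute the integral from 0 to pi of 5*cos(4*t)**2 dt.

Use the identity cos^2(4*t) = (1 + cos(8*t))/2.
An antiderivative is F(t) = 5*t/2 + 5*sin(8*t)/16.
Then F(pi) - F(0) = (5*pi/2) - (0) = 5*pi/2.

5*pi/2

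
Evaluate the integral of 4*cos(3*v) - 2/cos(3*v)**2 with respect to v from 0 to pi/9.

An antiderivative is F(v) = 4*sin(3*v)/3 - 2*tan(3*v)/3.
Then F(pi/9) - F(0) = (0) - (0) = 0.

0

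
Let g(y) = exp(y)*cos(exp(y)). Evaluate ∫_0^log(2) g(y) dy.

Let u = exp(y), so du = exp(y) dy. When y = 0, u = 1; when y = log(2), u = 2.
The integral becomes ∫ cos(u) du from 1 to 2, with antiderivative sin(u).
Back in y: F(y) = sin(exp(y)).
Then F(log(2)) - F(0) = (sin(2)) - (sin(1)) = -sin(1) + sin(2).

-sin(1) + sin(2)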